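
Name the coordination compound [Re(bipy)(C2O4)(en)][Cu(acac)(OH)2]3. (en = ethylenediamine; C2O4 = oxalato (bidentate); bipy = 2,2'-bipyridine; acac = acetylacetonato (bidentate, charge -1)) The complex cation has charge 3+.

(2,2'-bipyridine)(ethylenediamine)oxalatorhenium(V) (acetylacetonato)dihydroxocuprate(II)

Both ions are complex: the cation is named first with the plain metal name, the anion second with the -ate form; each ion's ligands are alphabetised independently.
The complex cation is given as 3+; its ligand charges sum to -2, so Re = +5.
With 3 anions per cation, each anion must be 3/3 = 1−.
Anion: ligand charges sum to -3; for the ion to be 1−, Cu = +2.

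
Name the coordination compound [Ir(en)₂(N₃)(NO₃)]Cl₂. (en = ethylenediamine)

azidobis(ethylenediamine)nitratoiridium(IV) chloride

The 2 chloride counter-ions carry a total charge of -2, so each complex ion is 2+.
Ligand charges: 1×azido (-1 each), 2×ethylenediamine (neutral), 1×nitrato (-1 each); total -2. So Ir + (-2) = 2+, giving Ir = +4.
Ligands are named alphabetically: azido before ethylenediamine before nitrato.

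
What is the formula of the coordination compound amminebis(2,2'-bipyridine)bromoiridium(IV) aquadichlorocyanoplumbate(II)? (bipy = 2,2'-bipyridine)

[Ir(bipy)2Br(NH3)][PbCl2(CN)(H2O)]3

Cation [Ir…]: ligand charges -1, Ir(IV) ⇒ ion charge 3+.
Anion [Pb…]: ligand charges -3, Pb(II) ⇒ ion charge 1−.
One 3+ cation requires 3 of the 1− anion.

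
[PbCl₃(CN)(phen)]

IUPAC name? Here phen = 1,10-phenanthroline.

trichlorocyano(1,10-phenanthroline)lead(IV)

There is no counter-ion, so the complex is neutral overall.
Ligand charges: 1×1,10-phenanthroline (neutral), 3×chloro (-1 each), 1×cyano (-1 each); total -4. So Pb + (-4) = 0, giving Pb = +4.
Ligands are named alphabetically: chloro before cyano before phenanthroline.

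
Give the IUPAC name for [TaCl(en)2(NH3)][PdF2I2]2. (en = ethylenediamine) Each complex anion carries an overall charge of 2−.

Both ions are complex: the cation is named first with the plain metal name, the anion second with the -ate form; each ion's ligands are alphabetised independently.
The complex anion is given as 2−; its ligand charges sum to -4, so Pd = +2.
With 2 anions per cation, the cation must be 2×2 = 4+.
Cation: ligand charges sum to -1; for the ion to be 4+, Ta = +5.

amminechlorobis(ethylenediamine)tantalum(V) difluorodiiodopalladate(II)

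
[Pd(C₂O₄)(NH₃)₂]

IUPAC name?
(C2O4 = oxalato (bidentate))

diammineoxalatopalladium(II)

There is no counter-ion, so the complex is neutral overall.
Ligand charges: 1×oxalato (-2 each), 2×ammine (neutral); total -2. So Pd + (-2) = 0, giving Pd = +2.
Ligands are named alphabetically: ammine before oxalato.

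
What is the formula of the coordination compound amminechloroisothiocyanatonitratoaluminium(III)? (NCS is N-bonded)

[AlCl(NCS)(NH3)(NO3)]

Ligands: 1 isothiocyanato (NCS, -1), 1 chloro (Cl, -1), 1 ammine (NH3, neutral), 1 nitrato (NO3, -1). Ligand charge sum = -3.
With Al in oxidation state +3, the complex ion is [Al...].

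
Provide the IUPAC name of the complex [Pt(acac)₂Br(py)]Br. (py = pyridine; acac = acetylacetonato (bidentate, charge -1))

The 1 bromide counter-ion carries a total charge of -1, so each complex ion is 1+.
Ligand charges: 1×pyridine (neutral), 2×acetylacetonato (-1 each), 1×bromo (-1 each); total -3. So Pt + (-3) = 1+, giving Pt = +4.
Ligands are named alphabetically: acetylacetonato before bromo before pyridine.

bis(acetylacetonato)bromo(pyridine)platinum(IV) bromide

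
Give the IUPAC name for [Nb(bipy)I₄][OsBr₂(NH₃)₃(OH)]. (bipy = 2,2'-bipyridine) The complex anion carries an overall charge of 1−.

(2,2'-bipyridine)tetraiodoniobium(V) triamminedibromohydroxoosmate(II)

Both ions are complex: the cation is named first with the plain metal name, the anion second with the -ate form; each ion's ligands are alphabetised independently.
The complex anion is given as 1−; its ligand charges sum to -3, so Os = +2.
A 1:1 salt means the cation carries the equal and opposite charge, 1+.
Cation: ligand charges sum to -4; for the ion to be 1+, Nb = +5.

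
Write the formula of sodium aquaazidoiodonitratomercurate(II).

Ligands: 1 nitrato (NO3, -1), 1 aqua (H2O, neutral), 1 azido (N3, -1), 1 iodo (I, -1). Ligand charge sum = -3.
Charge balance with sodium (+1) requires 1 complex ion per 1 sodium.

Na[Hg(H2O)I(N3)(NO3)]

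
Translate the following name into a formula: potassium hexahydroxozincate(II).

Ligands: 6 hydroxo (OH, -1). Ligand charge sum = -6.
With Zn in oxidation state +2, the complex ion is [Zn...]^4−.
Charge balance with potassium (+1) requires 1 complex ion per 4 potassium.

K4[Zn(OH)6]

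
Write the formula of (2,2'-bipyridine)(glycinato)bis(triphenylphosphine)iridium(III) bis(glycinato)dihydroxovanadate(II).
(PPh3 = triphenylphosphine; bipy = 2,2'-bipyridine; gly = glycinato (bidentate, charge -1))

Cation [Ir…]: ligand charges -1, Ir(III) ⇒ ion charge 2+.
Anion [V…]: ligand charges -4, V(II) ⇒ ion charge 2−.
One 2+ cation balances one 2− anion.

[Ir(bipy)(gly)(PPh3)2][V(gly)2(OH)2]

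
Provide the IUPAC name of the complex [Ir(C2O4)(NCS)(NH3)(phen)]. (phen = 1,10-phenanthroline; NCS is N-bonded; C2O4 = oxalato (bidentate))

There is no counter-ion, so the complex is neutral overall.
Ligand charges: 1×1,10-phenanthroline (neutral), 1×isothiocyanato (-1 each), 1×ammine (neutral), 1×oxalato (-2 each); total -3. So Ir + (-3) = 0, giving Ir = +3.
Ligands are named alphabetically: ammine before isothiocyanato before oxalato before phenanthroline.

ammineisothiocyanatooxalato(1,10-phenanthroline)iridium(III)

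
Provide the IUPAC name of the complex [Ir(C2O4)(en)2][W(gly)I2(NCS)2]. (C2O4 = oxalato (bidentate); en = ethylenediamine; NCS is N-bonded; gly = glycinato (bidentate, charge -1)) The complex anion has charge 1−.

bis(ethylenediamine)oxalatoiridium(III) (glycinato)diiododiisothiocyanatotungstate(IV)

The complex anion is given as 1−; its ligand charges sum to -5, so W = +4.
A 1:1 salt means the cation carries the equal and opposite charge, 1+.
Cation: ligand charges sum to -2; for the ion to be 1+, Ir = +3.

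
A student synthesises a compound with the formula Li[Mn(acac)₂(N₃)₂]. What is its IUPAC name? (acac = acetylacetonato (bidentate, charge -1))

The 1 lithium counter-ion carries a total charge of +1, so each complex ion is 1−.
Ligand charges: 2×acetylacetonato (-1 each), 2×azido (-1 each); total -4. So Mn + (-4) = 1−, giving Mn = +3.
Ligands are named alphabetically: acetylacetonato before azido.
The complex ion is anionic, so manganese takes the -ate form manganate(III).

lithium bis(acetylacetonato)diazidomanganate(III)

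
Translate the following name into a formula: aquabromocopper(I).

Ligands: 1 aqua (H2O, neutral), 1 bromo (Br, -1). Ligand charge sum = -1.
With Cu in oxidation state +1, the complex ion is [Cu...].

[CuBr(H2O)]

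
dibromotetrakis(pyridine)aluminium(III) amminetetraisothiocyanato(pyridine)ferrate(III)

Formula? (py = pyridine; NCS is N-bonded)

[AlBr2(py)4][Fe(NCS)4(NH3)(py)]

Cation [Al…]: ligand charges -2, Al(III) ⇒ ion charge 1+.
Anion [Fe…]: ligand charges -4, Fe(III) ⇒ ion charge 1−.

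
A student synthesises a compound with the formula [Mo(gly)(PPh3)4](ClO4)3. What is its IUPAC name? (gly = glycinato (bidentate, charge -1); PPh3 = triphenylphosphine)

(glycinato)tetrakis(triphenylphosphine)molybdenum(IV) perchlorate

The 3 perchlorate counter-ions carry a total charge of -3, so each complex ion is 3+.
Ligand charges: 1×glycinato (-1 each), 4×triphenylphosphine (neutral); total -1. So Mo + (-1) = 3+, giving Mo = +4.
Ligands are named alphabetically: glycinato before triphenylphosphine.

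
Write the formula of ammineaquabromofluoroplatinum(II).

Ligands: 1 fluoro (F, -1), 1 bromo (Br, -1), 1 ammine (NH3, neutral), 1 aqua (H2O, neutral). Ligand charge sum = -2.
With Pt in oxidation state +2, the complex ion is [Pt...].

[PtBrF(H2O)(NH3)]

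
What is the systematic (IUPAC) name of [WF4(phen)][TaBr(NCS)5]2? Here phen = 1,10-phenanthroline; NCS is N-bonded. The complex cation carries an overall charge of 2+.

tetrafluoro(1,10-phenanthroline)tungsten(VI) bromopentaisothiocyanatotantalate(V)

Both ions are complex: the cation is named first with the plain metal name, the anion second with the -ate form; each ion's ligands are alphabetised independently.
The complex cation is given as 2+; its ligand charges sum to -4, so W = +6.
With 2 anions per cation, each anion must be 2/2 = 1−.
Anion: ligand charges sum to -6; for the ion to be 1−, Ta = +5.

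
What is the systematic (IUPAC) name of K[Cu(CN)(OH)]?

The 1 potassium counter-ion carries a total charge of +1, so each complex ion is 1−.
Ligand charges: 1×cyano (-1 each), 1×hydroxo (-1 each); total -2. So Cu + (-2) = 1−, giving Cu = +1.
Ligands are named alphabetically: cyano before hydroxo.
The complex ion is anionic, so copper takes the -ate form cuprate(I).

potassium cyanohydroxocuprate(I)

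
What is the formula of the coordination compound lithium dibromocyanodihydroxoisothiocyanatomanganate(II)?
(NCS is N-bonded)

Ligands: 2 bromo (Br, -1), 1 cyano (CN, -1), 2 hydroxo (OH, -1), 1 isothiocyanato (NCS, -1). Ligand charge sum = -6.
Charge balance with lithium (+1) requires 1 complex ion per 4 lithium.

Li4[MnBr2(CN)(NCS)(OH)2]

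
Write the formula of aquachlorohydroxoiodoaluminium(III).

Ligands: 1 hydroxo (OH, -1), 1 iodo (I, -1), 1 chloro (Cl, -1), 1 aqua (H2O, neutral). Ligand charge sum = -3.
With Al in oxidation state +3, the complex ion is [Al...].

[AlCl(H2O)I(OH)]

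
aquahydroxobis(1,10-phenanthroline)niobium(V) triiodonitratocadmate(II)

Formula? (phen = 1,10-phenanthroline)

[Nb(H2O)(OH)(phen)2][CdI3(NO3)]2

Cation [Nb…]: ligand charges -1, Nb(V) ⇒ ion charge 4+.
Anion [Cd…]: ligand charges -4, Cd(II) ⇒ ion charge 2−.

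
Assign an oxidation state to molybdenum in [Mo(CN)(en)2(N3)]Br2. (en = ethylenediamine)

2 bromide outside the brackets (-1 each) → the complex ion is 2+.
Ligand charges: 1×N3 = -1; 1×CN = -1; 2×en neutral; sum -2.
Mo + (-2) = 2+ ⇒ Mo is +4.

+4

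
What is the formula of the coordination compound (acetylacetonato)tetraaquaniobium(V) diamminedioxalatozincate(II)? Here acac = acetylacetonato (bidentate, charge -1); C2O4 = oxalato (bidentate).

[Nb(acac)(H2O)4][Zn(C2O4)2(NH3)2]2

Cation [Nb…]: ligand charges -1, Nb(V) ⇒ ion charge 4+.
Anion [Zn…]: ligand charges -4, Zn(II) ⇒ ion charge 2−.
One 4+ cation requires 2 of the 2− anion.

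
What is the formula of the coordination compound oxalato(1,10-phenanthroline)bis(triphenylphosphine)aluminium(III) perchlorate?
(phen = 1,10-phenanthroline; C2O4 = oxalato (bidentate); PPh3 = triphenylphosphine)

[Al(C2O4)(phen)(PPh3)2]ClO4

Ligands: 1 1,10-phenanthroline (phen, neutral), 1 oxalato (C2O4, -2), 2 triphenylphosphine (PPh3, neutral). Ligand charge sum = -2.
Charge balance with perchlorate (-1) requires 1 complex ion per 1 perchlorate.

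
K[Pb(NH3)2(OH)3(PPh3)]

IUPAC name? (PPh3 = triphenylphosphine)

The 1 potassium counter-ion carries a total charge of +1, so each complex ion is 1−.
Ligand charges: 3×hydroxo (-1 each), 1×triphenylphosphine (neutral), 2×ammine (neutral); total -3. So Pb + (-3) = 1−, giving Pb = +2.
Ligands are named alphabetically: ammine before hydroxo before triphenylphosphine.
The complex ion is anionic, so lead takes the -ate form plumbate(II).

potassium diamminetrihydroxo(triphenylphosphine)plumbate(II)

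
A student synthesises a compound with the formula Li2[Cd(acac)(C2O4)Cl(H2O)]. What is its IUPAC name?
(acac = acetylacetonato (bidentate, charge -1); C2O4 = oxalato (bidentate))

lithium (acetylacetonato)aquachlorooxalatocadmate(II)

The 2 lithium counter-ions carry a total charge of +2, so each complex ion is 2−.
Ligand charges: 1×chloro (-1 each), 1×acetylacetonato (-1 each), 1×aqua (neutral), 1×oxalato (-2 each); total -4. So Cd + (-4) = 2−, giving Cd = +2.
Ligands are named alphabetically: acetylacetonato before aqua before chloro before oxalato.
The complex ion is anionic, so cadmium takes the -ate form cadmate(II).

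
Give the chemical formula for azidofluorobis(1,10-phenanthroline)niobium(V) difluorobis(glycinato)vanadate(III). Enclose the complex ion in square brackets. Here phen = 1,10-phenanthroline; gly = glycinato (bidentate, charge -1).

Cation [Nb…]: ligand charges -2, Nb(V) ⇒ ion charge 3+.
Anion [V…]: ligand charges -4, V(III) ⇒ ion charge 1−.
One 3+ cation requires 3 of the 1− anion.

[NbF(N3)(phen)2][VF2(gly)2]3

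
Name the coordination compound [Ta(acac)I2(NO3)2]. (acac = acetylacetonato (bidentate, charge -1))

There is no counter-ion, so the complex is neutral overall.
Ligand charges: 2×nitrato (-1 each), 2×iodo (-1 each), 1×acetylacetonato (-1 each); total -5. So Ta + (-5) = 0, giving Ta = +5.
Ligands are named alphabetically: acetylacetonato before iodo before nitrato.

(acetylacetonato)diiododinitratotantalum(V)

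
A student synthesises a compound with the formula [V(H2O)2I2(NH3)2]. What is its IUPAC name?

There is no counter-ion, so the complex is neutral overall.
Ligand charges: 2×iodo (-1 each), 2×aqua (neutral), 2×ammine (neutral); total -2. So V + (-2) = 0, giving V = +2.
Ligands are named alphabetically: ammine before aqua before iodo.

diamminediaquadiiodovanadium(II)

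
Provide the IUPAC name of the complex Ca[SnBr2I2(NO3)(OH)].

The 1 calcium counter-ion carries a total charge of +2, so each complex ion is 2−.
Ligand charges: 2×bromo (-1 each), 2×iodo (-1 each), 1×nitrato (-1 each), 1×hydroxo (-1 each); total -6. So Sn + (-6) = 2−, giving Sn = +4.
Ligands are named alphabetically: bromo before hydroxo before iodo before nitrato.
The complex ion is anionic, so tin takes the -ate form stannate(IV).

calcium dibromohydroxodiiodonitratostannate(IV)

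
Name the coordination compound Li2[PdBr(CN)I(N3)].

lithium azidobromocyanoiodopalladate(II)

The 2 lithium counter-ions carry a total charge of +2, so each complex ion is 2−.
Ligand charges: 1×cyano (-1 each), 1×iodo (-1 each), 1×azido (-1 each), 1×bromo (-1 each); total -4. So Pd + (-4) = 2−, giving Pd = +2.
The complex ion is anionic, so palladium takes the -ate form palladate(II).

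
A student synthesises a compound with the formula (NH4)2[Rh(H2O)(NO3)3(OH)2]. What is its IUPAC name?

ammonium aquadihydroxotrinitratorhodate(III)

The 2 ammonium counter-ions carry a total charge of +2, so each complex ion is 2−.
Ligand charges: 1×aqua (neutral), 3×nitrato (-1 each), 2×hydroxo (-1 each); total -5. So Rh + (-5) = 2−, giving Rh = +3.
The complex ion is anionic, so rhodium takes the -ate form rhodate(III).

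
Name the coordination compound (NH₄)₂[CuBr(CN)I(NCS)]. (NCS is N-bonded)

ammonium bromocyanoiodoisothiocyanatocuprate(II)

The 2 ammonium counter-ions carry a total charge of +2, so each complex ion is 2−.
Ligand charges: 1×cyano (-1 each), 1×bromo (-1 each), 1×isothiocyanato (-1 each), 1×iodo (-1 each); total -4. So Cu + (-4) = 2−, giving Cu = +2.
Ligands are named alphabetically: bromo before cyano before iodo before isothiocyanato.
The complex ion is anionic, so copper takes the -ate form cuprate(II).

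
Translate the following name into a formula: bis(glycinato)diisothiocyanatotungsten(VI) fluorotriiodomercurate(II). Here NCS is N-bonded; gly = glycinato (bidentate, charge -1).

Cation [W…]: ligand charges -4, W(VI) ⇒ ion charge 2+.
Anion [Hg…]: ligand charges -4, Hg(II) ⇒ ion charge 2−.
One 2+ cation balances one 2− anion.

[W(gly)2(NCS)2][HgFI3]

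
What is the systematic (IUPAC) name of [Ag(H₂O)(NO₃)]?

There is no counter-ion, so the complex is neutral overall.
Ligand charges: 1×aqua (neutral), 1×nitrato (-1 each); total -1. So Ag + (-1) = 0, giving Ag = +1.
Ligands are named alphabetically: aqua before nitrato.

aquanitratosilver(I)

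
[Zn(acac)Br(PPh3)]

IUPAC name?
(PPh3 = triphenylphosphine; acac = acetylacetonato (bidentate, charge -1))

There is no counter-ion, so the complex is neutral overall.
Ligand charges: 1×triphenylphosphine (neutral), 1×acetylacetonato (-1 each), 1×bromo (-1 each); total -2. So Zn + (-2) = 0, giving Zn = +2.
Ligands are named alphabetically: acetylacetonato before bromo before triphenylphosphine.

(acetylacetonato)bromo(triphenylphosphine)zinc(II)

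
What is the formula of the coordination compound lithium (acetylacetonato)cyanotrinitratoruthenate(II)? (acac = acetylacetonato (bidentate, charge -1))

Ligands: 1 acetylacetonato (acac, -1), 1 cyano (CN, -1), 3 nitrato (NO3, -1). Ligand charge sum = -5.
With Ru in oxidation state +2, the complex ion is [Ru...]^3−.
Charge balance with lithium (+1) requires 1 complex ion per 3 lithium.

Li3[Ru(acac)(CN)(NO3)3]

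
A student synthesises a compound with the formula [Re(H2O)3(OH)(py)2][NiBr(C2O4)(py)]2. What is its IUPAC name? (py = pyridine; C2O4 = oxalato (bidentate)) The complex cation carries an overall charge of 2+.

triaquahydroxobis(pyridine)rhenium(III) bromooxalato(pyridine)nickelate(II)

Both ions are complex: the cation is named first with the plain metal name, the anion second with the -ate form; each ion's ligands are alphabetised independently.
The complex cation is given as 2+; its ligand charges sum to -1, so Re = +3.
With 2 anions per cation, each anion must be 2/2 = 1−.
Anion: ligand charges sum to -3; for the ion to be 1−, Ni = +2.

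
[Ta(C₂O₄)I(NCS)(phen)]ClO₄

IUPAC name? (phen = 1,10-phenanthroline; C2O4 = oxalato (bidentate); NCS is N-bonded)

iodoisothiocyanatooxalato(1,10-phenanthroline)tantalum(V) perchlorate

The 1 perchlorate counter-ion carries a total charge of -1, so each complex ion is 1+.
Ligand charges: 1×1,10-phenanthroline (neutral), 1×oxalato (-2 each), 1×iodo (-1 each), 1×isothiocyanato (-1 each); total -4. So Ta + (-4) = 1+, giving Ta = +5.
Ligands are named alphabetically: iodo before isothiocyanato before oxalato before phenanthroline.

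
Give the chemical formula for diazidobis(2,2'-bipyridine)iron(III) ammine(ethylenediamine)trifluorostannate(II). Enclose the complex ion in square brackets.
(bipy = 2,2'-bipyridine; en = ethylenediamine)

Cation [Fe…]: ligand charges -2, Fe(III) ⇒ ion charge 1+.
Anion [Sn…]: ligand charges -3, Sn(II) ⇒ ion charge 1−.
One 1+ cation balances one 1− anion.

[Fe(bipy)2(N3)2][Sn(en)F3(NH3)]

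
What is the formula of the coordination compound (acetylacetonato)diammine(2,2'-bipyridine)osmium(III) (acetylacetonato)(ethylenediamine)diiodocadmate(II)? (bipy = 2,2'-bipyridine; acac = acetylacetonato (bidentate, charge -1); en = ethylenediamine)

[Os(acac)(bipy)(NH3)2][Cd(acac)(en)I2]2

Cation [Os…]: ligand charges -1, Os(III) ⇒ ion charge 2+.
Anion [Cd…]: ligand charges -3, Cd(II) ⇒ ion charge 1−.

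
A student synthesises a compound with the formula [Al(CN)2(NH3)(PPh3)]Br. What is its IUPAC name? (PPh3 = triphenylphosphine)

amminedicyano(triphenylphosphine)aluminium(III) bromide

The 1 bromide counter-ion carries a total charge of -1, so each complex ion is 1+.
Ligand charges: 2×cyano (-1 each), 1×ammine (neutral), 1×triphenylphosphine (neutral); total -2. So Al + (-2) = 1+, giving Al = +3.
Ligands are named alphabetically: ammine before cyano before triphenylphosphine.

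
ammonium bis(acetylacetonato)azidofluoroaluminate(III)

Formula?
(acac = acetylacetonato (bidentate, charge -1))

NH4[Al(acac)2F(N3)]

Ligands: 1 fluoro (F, -1), 2 acetylacetonato (acac, -1), 1 azido (N3, -1). Ligand charge sum = -4.
With Al in oxidation state +3, the complex ion is [Al...]^1−.
Charge balance with ammonium (+1) requires 1 complex ion per 1 ammonium.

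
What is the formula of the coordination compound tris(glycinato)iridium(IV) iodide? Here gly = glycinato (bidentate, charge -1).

[Ir(gly)3]I

Ligands: 3 glycinato (gly, -1). Ligand charge sum = -3.
Charge balance with iodide (-1) requires 1 complex ion per 1 iodide.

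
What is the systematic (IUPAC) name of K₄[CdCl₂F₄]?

potassium dichlorotetrafluorocadmate(II)

The 4 potassium counter-ions carry a total charge of +4, so each complex ion is 4−.
Ligand charges: 2×chloro (-1 each), 4×fluoro (-1 each); total -6. So Cd + (-6) = 4−, giving Cd = +2.
Ligands are named alphabetically: chloro before fluoro.
The complex ion is anionic, so cadmium takes the -ate form cadmate(II).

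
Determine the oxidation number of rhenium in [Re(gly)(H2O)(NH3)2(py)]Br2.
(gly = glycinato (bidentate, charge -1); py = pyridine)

+3

2 bromide outside the brackets (-1 each) → the complex ion is 2+.
Ligand charges: 1×H2O neutral; 2×NH3 neutral; 1×gly = -1; 1×py neutral; sum -1.
Re + (-1) = 2+ ⇒ Re is +3.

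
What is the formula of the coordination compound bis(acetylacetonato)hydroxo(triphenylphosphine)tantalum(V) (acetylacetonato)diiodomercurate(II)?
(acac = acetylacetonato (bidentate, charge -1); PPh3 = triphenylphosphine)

Cation [Ta…]: ligand charges -3, Ta(V) ⇒ ion charge 2+.
Anion [Hg…]: ligand charges -3, Hg(II) ⇒ ion charge 1−.

[Ta(acac)2(OH)(PPh3)][Hg(acac)I2]2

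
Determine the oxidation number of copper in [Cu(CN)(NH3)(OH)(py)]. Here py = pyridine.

No counter-ion: the bracketed complex is neutral.
Ligand charges: 1×CN = -1; 1×NH3 neutral; 1×OH = -1; 1×py neutral; sum -2.
Cu + (-2) = 0 ⇒ Cu is +2.

+2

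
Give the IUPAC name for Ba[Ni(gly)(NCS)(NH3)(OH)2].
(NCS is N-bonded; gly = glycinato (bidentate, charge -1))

barium ammine(glycinato)dihydroxoisothiocyanatonickelate(II)

The 1 barium counter-ion carries a total charge of +2, so each complex ion is 2−.
Ligand charges: 2×hydroxo (-1 each), 1×ammine (neutral), 1×isothiocyanato (-1 each), 1×glycinato (-1 each); total -4. So Ni + (-4) = 2−, giving Ni = +2.
The complex ion is anionic, so nickel takes the -ate form nickelate(II).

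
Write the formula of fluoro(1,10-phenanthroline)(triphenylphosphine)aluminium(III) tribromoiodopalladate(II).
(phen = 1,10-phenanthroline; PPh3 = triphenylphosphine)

[AlF(phen)(PPh3)][PdBr3I]

Cation [Al…]: ligand charges -1, Al(III) ⇒ ion charge 2+.
Anion [Pd…]: ligand charges -4, Pd(II) ⇒ ion charge 2−.
One 2+ cation balances one 2− anion.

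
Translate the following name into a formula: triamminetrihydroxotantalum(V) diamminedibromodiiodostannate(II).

[Ta(NH3)3(OH)3][SnBr2I2(NH3)2]

Cation [Ta…]: ligand charges -3, Ta(V) ⇒ ion charge 2+.
Anion [Sn…]: ligand charges -4, Sn(II) ⇒ ion charge 2−.
One 2+ cation balances one 2− anion.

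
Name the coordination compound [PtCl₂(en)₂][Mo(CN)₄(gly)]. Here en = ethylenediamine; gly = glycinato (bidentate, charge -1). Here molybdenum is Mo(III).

Mo is given as +3; the anion's ligand charges sum to -5, so the complex anion is 2−.
A 1:1 salt means the cation carries the equal and opposite charge, 2+.
Cation: ligand charges sum to -2; for the ion to be 2+, Pt = +4.

dichlorobis(ethylenediamine)platinum(IV) tetracyano(glycinato)molybdate(III)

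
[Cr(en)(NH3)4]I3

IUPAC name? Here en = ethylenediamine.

The 3 iodide counter-ions carry a total charge of -3, so each complex ion is 3+.
Ligand charges: 4×ammine (neutral), 1×ethylenediamine (neutral); total 0. So Cr + (0) = 3+, giving Cr = +3.
Ligands are named alphabetically: ammine before ethylenediamine.

tetraammine(ethylenediamine)chromium(III) iodide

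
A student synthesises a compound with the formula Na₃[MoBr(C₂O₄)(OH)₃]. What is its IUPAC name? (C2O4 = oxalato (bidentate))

The 3 sodium counter-ions carry a total charge of +3, so each complex ion is 3−.
Ligand charges: 3×hydroxo (-1 each), 1×bromo (-1 each), 1×oxalato (-2 each); total -6. So Mo + (-6) = 3−, giving Mo = +3.
The complex ion is anionic, so molybdenum takes the -ate form molybdate(III).

sodium bromotrihydroxooxalatomolybdate(III)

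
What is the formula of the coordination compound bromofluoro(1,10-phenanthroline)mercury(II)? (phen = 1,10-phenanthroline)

Ligands: 1 1,10-phenanthroline (phen, neutral), 1 bromo (Br, -1), 1 fluoro (F, -1). Ligand charge sum = -2.
With Hg in oxidation state +2, the complex ion is [Hg...].

[HgBrF(phen)]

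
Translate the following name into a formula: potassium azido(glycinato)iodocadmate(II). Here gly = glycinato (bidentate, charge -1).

Ligands: 1 azido (N3, -1), 1 iodo (I, -1), 1 glycinato (gly, -1). Ligand charge sum = -3.
With Cd in oxidation state +2, the complex ion is [Cd...]^1−.
Charge balance with potassium (+1) requires 1 complex ion per 1 potassium.

K[Cd(gly)I(N3)]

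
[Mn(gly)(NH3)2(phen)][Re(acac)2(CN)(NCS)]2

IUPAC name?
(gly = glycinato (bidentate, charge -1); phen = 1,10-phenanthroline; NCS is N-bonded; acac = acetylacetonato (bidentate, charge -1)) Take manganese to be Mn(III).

Both ions are complex: the cation is named first with the plain metal name, the anion second with the -ate form; each ion's ligands are alphabetised independently.
Mn is given as +3; the cation's ligand charges sum to -1, so the complex cation is 2+.
With 2 anions per cation, each anion must be 2/2 = 1−.
Anion: ligand charges sum to -4; for the ion to be 1−, Re = +3.

diammine(glycinato)(1,10-phenanthroline)manganese(III) bis(acetylacetonato)cyanoisothiocyanatorhenate(III)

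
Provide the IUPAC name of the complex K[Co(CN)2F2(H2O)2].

potassium diaquadicyanodifluorocobaltate(III)

The 1 potassium counter-ion carries a total charge of +1, so each complex ion is 1−.
Ligand charges: 2×fluoro (-1 each), 2×aqua (neutral), 2×cyano (-1 each); total -4. So Co + (-4) = 1−, giving Co = +3.
The complex ion is anionic, so cobalt takes the -ate form cobaltate(III).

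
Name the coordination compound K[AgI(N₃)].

The 1 potassium counter-ion carries a total charge of +1, so each complex ion is 1−.
Ligand charges: 1×iodo (-1 each), 1×azido (-1 each); total -2. So Ag + (-2) = 1−, giving Ag = +1.
The complex ion is anionic, so silver takes the -ate form argentate(I).

potassium azidoiodoargentate(I)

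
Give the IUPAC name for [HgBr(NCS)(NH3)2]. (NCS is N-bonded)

diamminebromoisothiocyanatomercury(II)

There is no counter-ion, so the complex is neutral overall.
Ligand charges: 1×bromo (-1 each), 2×ammine (neutral), 1×isothiocyanato (-1 each); total -2. So Hg + (-2) = 0, giving Hg = +2.
Ligands are named alphabetically: ammine before bromo before isothiocyanato.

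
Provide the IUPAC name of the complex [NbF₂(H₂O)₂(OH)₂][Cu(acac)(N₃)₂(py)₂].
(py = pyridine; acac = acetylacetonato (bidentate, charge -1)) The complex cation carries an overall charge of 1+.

diaquadifluorodihydroxoniobium(V) (acetylacetonato)diazidobis(pyridine)cuprate(II)

The complex cation is given as 1+; its ligand charges sum to -4, so Nb = +5.
A 1:1 salt means the anion carries the equal and opposite charge, 1−.
Anion: ligand charges sum to -3; for the ion to be 1−, Cu = +2.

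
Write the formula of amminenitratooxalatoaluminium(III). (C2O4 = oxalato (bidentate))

[Al(C2O4)(NH3)(NO3)]

Ligands: 1 oxalato (C2O4, -2), 1 nitrato (NO3, -1), 1 ammine (NH3, neutral). Ligand charge sum = -3.
With Al in oxidation state +3, the complex ion is [Al...].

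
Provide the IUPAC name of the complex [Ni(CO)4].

tetracarbonylnickel(0)

There is no counter-ion, so the complex is neutral overall.
Ligand charges: 4×carbonyl (neutral); total 0. So Ni + (0) = 0, giving Ni = 0.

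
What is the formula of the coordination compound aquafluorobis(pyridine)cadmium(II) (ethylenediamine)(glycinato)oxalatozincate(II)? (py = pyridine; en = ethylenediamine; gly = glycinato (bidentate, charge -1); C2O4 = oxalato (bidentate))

Cation [Cd…]: ligand charges -1, Cd(II) ⇒ ion charge 1+.
Anion [Zn…]: ligand charges -3, Zn(II) ⇒ ion charge 1−.

[CdF(H2O)(py)2][Zn(C2O4)(en)(gly)]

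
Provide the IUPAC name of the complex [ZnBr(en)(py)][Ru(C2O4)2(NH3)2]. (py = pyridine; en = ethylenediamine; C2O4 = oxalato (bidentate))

Both ions are complex: the cation is named first with the plain metal name, the anion second with the -ate form; each ion's ligands are alphabetised independently.
Zinc is always +2 in its complexes; the cation's ligand charges sum to -1, so the complex cation is 1+.
A 1:1 salt means the anion carries the equal and opposite charge, 1−.
Anion: ligand charges sum to -4; for the ion to be 1−, Ru = +3.

bromo(ethylenediamine)(pyridine)zinc(II) diamminedioxalatoruthenate(III)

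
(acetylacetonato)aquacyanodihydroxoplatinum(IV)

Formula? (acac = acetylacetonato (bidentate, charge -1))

Ligands: 1 cyano (CN, -1), 1 acetylacetonato (acac, -1), 1 aqua (H2O, neutral), 2 hydroxo (OH, -1). Ligand charge sum = -4.
With Pt in oxidation state +4, the complex ion is [Pt...].

[Pt(acac)(CN)(H2O)(OH)2]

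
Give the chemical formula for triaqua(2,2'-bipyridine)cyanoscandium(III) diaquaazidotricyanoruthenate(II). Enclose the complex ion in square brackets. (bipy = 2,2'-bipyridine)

Cation [Sc…]: ligand charges -1, Sc(III) ⇒ ion charge 2+.
Anion [Ru…]: ligand charges -4, Ru(II) ⇒ ion charge 2−.
One 2+ cation balances one 2− anion.

[Sc(bipy)(CN)(H2O)3][Ru(CN)3(H2O)2(N3)]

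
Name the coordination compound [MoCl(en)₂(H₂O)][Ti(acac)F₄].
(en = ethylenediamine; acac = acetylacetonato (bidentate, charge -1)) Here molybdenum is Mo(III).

Both ions are complex: the cation is named first with the plain metal name, the anion second with the -ate form; each ion's ligands are alphabetised independently.
Mo is given as +3; the cation's ligand charges sum to -1, so the complex cation is 2+.
A 1:1 salt means the anion carries the equal and opposite charge, 2−.
Anion: ligand charges sum to -5; for the ion to be 2−, Ti = +3.

aquachlorobis(ethylenediamine)molybdenum(III) (acetylacetonato)tetrafluorotitanate(III)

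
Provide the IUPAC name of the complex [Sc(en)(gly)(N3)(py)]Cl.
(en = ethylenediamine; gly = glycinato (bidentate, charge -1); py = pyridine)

The 1 chloride counter-ion carries a total charge of -1, so each complex ion is 1+.
Ligand charges: 1×ethylenediamine (neutral), 1×glycinato (-1 each), 1×azido (-1 each), 1×pyridine (neutral); total -2. So Sc + (-2) = 1+, giving Sc = +3.
Ligands are named alphabetically: azido before ethylenediamine before glycinato before pyridine.

azido(ethylenediamine)(glycinato)(pyridine)scandium(III) chloride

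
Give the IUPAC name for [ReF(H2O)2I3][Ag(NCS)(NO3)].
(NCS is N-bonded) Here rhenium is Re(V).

diaquafluorotriiodorhenium(V) isothiocyanatonitratoargentate(I)

Re is given as +5; the cation's ligand charges sum to -4, so the complex cation is 1+.
A 1:1 salt means the anion carries the equal and opposite charge, 1−.
Anion: ligand charges sum to -2; for the ion to be 1−, Ag = +1.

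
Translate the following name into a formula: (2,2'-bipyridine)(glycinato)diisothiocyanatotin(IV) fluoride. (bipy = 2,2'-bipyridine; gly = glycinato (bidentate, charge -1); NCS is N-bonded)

[Sn(bipy)(gly)(NCS)2]F

Ligands: 1 2,2'-bipyridine (bipy, neutral), 1 glycinato (gly, -1), 2 isothiocyanato (NCS, -1). Ligand charge sum = -3.
Charge balance with fluoride (-1) requires 1 complex ion per 1 fluoride.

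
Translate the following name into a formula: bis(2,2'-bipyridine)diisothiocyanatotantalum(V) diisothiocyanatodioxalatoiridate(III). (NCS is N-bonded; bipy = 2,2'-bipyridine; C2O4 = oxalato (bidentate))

[Ta(bipy)2(NCS)2][Ir(C2O4)2(NCS)2]

Cation [Ta…]: ligand charges -2, Ta(V) ⇒ ion charge 3+.
Anion [Ir…]: ligand charges -6, Ir(III) ⇒ ion charge 3−.
One 3+ cation balances one 3− anion.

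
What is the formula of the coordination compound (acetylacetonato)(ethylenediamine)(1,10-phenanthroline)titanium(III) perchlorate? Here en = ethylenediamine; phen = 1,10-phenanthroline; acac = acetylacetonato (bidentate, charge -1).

[Ti(acac)(en)(phen)](ClO4)2

Ligands: 1 ethylenediamine (en, neutral), 1 1,10-phenanthroline (phen, neutral), 1 acetylacetonato (acac, -1). Ligand charge sum = -1.
With Ti in oxidation state +3, the complex ion is [Ti...]^2+.
Charge balance with perchlorate (-1) requires 1 complex ion per 2 perchlorate.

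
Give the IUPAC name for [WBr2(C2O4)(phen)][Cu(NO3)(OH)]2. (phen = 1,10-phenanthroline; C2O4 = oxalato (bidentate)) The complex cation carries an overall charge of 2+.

Both ions are complex: the cation is named first with the plain metal name, the anion second with the -ate form; each ion's ligands are alphabetised independently.
The complex cation is given as 2+; its ligand charges sum to -4, so W = +6.
With 2 anions per cation, each anion must be 2/2 = 1−.
Anion: ligand charges sum to -2; for the ion to be 1−, Cu = +1.

dibromooxalato(1,10-phenanthroline)tungsten(VI) hydroxonitratocuprate(I)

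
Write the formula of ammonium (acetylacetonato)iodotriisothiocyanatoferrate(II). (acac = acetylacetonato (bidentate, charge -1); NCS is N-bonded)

Ligands: 1 iodo (I, -1), 1 acetylacetonato (acac, -1), 3 isothiocyanato (NCS, -1). Ligand charge sum = -5.
With Fe in oxidation state +2, the complex ion is [Fe...]^3−.
Charge balance with ammonium (+1) requires 1 complex ion per 3 ammonium.

(NH4)3[Fe(acac)I(NCS)3]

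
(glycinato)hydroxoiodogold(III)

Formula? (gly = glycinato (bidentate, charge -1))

[Au(gly)I(OH)]

Ligands: 1 hydroxo (OH, -1), 1 iodo (I, -1), 1 glycinato (gly, -1). Ligand charge sum = -3.
With Au in oxidation state +3, the complex ion is [Au...].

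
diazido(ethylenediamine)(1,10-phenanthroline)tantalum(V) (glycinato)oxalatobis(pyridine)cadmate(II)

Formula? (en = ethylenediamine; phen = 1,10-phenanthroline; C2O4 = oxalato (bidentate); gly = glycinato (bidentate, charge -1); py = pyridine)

[Ta(en)(N3)2(phen)][Cd(C2O4)(gly)(py)2]3

Cation [Ta…]: ligand charges -2, Ta(V) ⇒ ion charge 3+.
Anion [Cd…]: ligand charges -3, Cd(II) ⇒ ion charge 1−.
One 3+ cation requires 3 of the 1− anion.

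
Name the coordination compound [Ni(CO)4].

There is no counter-ion, so the complex is neutral overall.
Ligand charges: 4×carbonyl (neutral); total 0. So Ni + (0) = 0, giving Ni = 0.

tetracarbonylnickel(0)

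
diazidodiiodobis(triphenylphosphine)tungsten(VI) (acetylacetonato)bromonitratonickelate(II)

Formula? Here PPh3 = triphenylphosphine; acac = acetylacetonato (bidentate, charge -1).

[WI2(N3)2(PPh3)2][Ni(acac)Br(NO3)]2

Cation [W…]: ligand charges -4, W(VI) ⇒ ion charge 2+.
Anion [Ni…]: ligand charges -3, Ni(II) ⇒ ion charge 1−.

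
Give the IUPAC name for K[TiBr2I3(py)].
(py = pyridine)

The 1 potassium counter-ion carries a total charge of +1, so each complex ion is 1−.
Ligand charges: 3×iodo (-1 each), 1×pyridine (neutral), 2×bromo (-1 each); total -5. So Ti + (-5) = 1−, giving Ti = +4.
The complex ion is anionic, so titanium takes the -ate form titanate(IV).

potassium dibromotriiodo(pyridine)titanate(IV)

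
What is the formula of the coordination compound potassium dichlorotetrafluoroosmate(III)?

Ligands: 4 fluoro (F, -1), 2 chloro (Cl, -1). Ligand charge sum = -6.
With Os in oxidation state +3, the complex ion is [Os...]^3−.
Charge balance with potassium (+1) requires 1 complex ion per 3 potassium.

K3[OsCl2F4]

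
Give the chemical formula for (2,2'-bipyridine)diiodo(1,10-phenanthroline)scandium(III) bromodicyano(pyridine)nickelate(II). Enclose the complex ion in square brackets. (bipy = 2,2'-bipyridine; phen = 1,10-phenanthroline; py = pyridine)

[Sc(bipy)I2(phen)][NiBr(CN)2(py)]

Cation [Sc…]: ligand charges -2, Sc(III) ⇒ ion charge 1+.
Anion [Ni…]: ligand charges -3, Ni(II) ⇒ ion charge 1−.
One 1+ cation balances one 1− anion.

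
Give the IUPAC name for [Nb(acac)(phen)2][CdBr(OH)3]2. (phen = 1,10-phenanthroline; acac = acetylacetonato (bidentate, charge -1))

(acetylacetonato)bis(1,10-phenanthroline)niobium(V) bromotrihydroxocadmate(II)

Cadmium is always +2 in its complexes; the anion's ligand charges sum to -4, so the complex anion is 2−.
With 2 anions per cation, the cation must be 2×2 = 4+.
Cation: ligand charges sum to -1; for the ion to be 4+, Nb = +5.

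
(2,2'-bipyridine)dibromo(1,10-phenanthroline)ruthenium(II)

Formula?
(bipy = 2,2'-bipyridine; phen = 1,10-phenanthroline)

Ligands: 1 2,2'-bipyridine (bipy, neutral), 2 bromo (Br, -1), 1 1,10-phenanthroline (phen, neutral). Ligand charge sum = -2.
With Ru in oxidation state +2, the complex ion is [Ru...].

[Ru(bipy)Br2(phen)]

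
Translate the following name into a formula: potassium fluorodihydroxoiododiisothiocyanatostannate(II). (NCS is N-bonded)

K4[SnFI(NCS)2(OH)2]

Ligands: 1 fluoro (F, -1), 2 isothiocyanato (NCS, -1), 2 hydroxo (OH, -1), 1 iodo (I, -1). Ligand charge sum = -6.
With Sn in oxidation state +2, the complex ion is [Sn...]^4−.
Charge balance with potassium (+1) requires 1 complex ion per 4 potassium.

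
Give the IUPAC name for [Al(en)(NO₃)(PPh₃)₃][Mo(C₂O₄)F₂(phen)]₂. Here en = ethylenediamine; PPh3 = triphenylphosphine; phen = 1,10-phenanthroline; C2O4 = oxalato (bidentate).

(ethylenediamine)nitratotris(triphenylphosphine)aluminium(III) difluorooxalato(1,10-phenanthroline)molybdate(III)

Aluminium is always +3 in its complexes; the cation's ligand charges sum to -1, so the complex cation is 2+.
With 2 anions per cation, each anion must be 2/2 = 1−.
Anion: ligand charges sum to -4; for the ion to be 1−, Mo = +3.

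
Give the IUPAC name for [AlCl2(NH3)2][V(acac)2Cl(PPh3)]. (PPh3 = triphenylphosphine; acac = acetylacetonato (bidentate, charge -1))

Both ions are complex: the cation is named first with the plain metal name, the anion second with the -ate form; each ion's ligands are alphabetised independently.
Aluminium is always +3 in its complexes; the cation's ligand charges sum to -2, so the complex cation is 1+.
A 1:1 salt means the anion carries the equal and opposite charge, 1−.
Anion: ligand charges sum to -3; for the ion to be 1−, V = +2.

diamminedichloroaluminium(III) bis(acetylacetonato)chloro(triphenylphosphine)vanadate(II)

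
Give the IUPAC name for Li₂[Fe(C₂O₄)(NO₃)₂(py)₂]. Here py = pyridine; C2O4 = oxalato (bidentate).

The 2 lithium counter-ions carry a total charge of +2, so each complex ion is 2−.
Ligand charges: 2×nitrato (-1 each), 2×pyridine (neutral), 1×oxalato (-2 each); total -4. So Fe + (-4) = 2−, giving Fe = +2.
The complex ion is anionic, so iron takes the -ate form ferrate(II).

lithium dinitratooxalatobis(pyridine)ferrate(II)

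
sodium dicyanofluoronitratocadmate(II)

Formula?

Na2[Cd(CN)2F(NO3)]

Ligands: 1 nitrato (NO3, -1), 2 cyano (CN, -1), 1 fluoro (F, -1). Ligand charge sum = -4.
With Cd in oxidation state +2, the complex ion is [Cd...]^2−.
Charge balance with sodium (+1) requires 1 complex ion per 2 sodium.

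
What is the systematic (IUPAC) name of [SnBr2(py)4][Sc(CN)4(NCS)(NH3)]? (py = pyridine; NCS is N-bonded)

Scandium is always +3 in its complexes; the anion's ligand charges sum to -5, so the complex anion is 2−.
A 1:1 salt means the cation carries the equal and opposite charge, 2+.
Cation: ligand charges sum to -2; for the ion to be 2+, Sn = +4.

dibromotetrakis(pyridine)tin(IV) amminetetracyanoisothiocyanatoscandate(III)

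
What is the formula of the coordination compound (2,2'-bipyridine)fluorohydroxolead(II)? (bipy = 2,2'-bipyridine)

[Pb(bipy)F(OH)]

Ligands: 1 hydroxo (OH, -1), 1 fluoro (F, -1), 1 2,2'-bipyridine (bipy, neutral). Ligand charge sum = -2.
With Pb in oxidation state +2, the complex ion is [Pb...].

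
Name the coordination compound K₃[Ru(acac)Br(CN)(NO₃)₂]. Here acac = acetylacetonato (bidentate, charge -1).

The 3 potassium counter-ions carry a total charge of +3, so each complex ion is 3−.
Ligand charges: 1×cyano (-1 each), 1×bromo (-1 each), 2×nitrato (-1 each), 1×acetylacetonato (-1 each); total -5. So Ru + (-5) = 3−, giving Ru = +2.
The complex ion is anionic, so ruthenium takes the -ate form ruthenate(II).

potassium (acetylacetonato)bromocyanodinitratoruthenate(II)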